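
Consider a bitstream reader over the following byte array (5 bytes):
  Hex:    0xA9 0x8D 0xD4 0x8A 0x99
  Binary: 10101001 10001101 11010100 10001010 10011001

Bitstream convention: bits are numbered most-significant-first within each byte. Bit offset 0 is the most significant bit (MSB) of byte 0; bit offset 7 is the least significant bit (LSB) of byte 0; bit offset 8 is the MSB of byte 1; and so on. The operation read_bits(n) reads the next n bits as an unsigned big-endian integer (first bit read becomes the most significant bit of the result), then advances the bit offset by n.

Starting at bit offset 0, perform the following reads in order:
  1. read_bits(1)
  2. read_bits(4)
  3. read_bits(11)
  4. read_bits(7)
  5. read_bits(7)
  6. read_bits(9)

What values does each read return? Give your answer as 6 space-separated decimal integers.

Read 1: bits[0:1] width=1 -> value=1 (bin 1); offset now 1 = byte 0 bit 1; 39 bits remain
Read 2: bits[1:5] width=4 -> value=5 (bin 0101); offset now 5 = byte 0 bit 5; 35 bits remain
Read 3: bits[5:16] width=11 -> value=397 (bin 00110001101); offset now 16 = byte 2 bit 0; 24 bits remain
Read 4: bits[16:23] width=7 -> value=106 (bin 1101010); offset now 23 = byte 2 bit 7; 17 bits remain
Read 5: bits[23:30] width=7 -> value=34 (bin 0100010); offset now 30 = byte 3 bit 6; 10 bits remain
Read 6: bits[30:39] width=9 -> value=332 (bin 101001100); offset now 39 = byte 4 bit 7; 1 bits remain

Answer: 1 5 397 106 34 332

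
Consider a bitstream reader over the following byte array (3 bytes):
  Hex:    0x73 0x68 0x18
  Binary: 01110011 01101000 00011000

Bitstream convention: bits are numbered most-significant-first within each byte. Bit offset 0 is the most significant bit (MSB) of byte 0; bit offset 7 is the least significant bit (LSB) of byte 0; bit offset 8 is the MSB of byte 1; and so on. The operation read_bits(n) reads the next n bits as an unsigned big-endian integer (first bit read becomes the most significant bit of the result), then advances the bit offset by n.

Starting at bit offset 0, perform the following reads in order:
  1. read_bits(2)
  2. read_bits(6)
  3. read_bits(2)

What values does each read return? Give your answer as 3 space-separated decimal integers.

Answer: 1 51 1

Derivation:
Read 1: bits[0:2] width=2 -> value=1 (bin 01); offset now 2 = byte 0 bit 2; 22 bits remain
Read 2: bits[2:8] width=6 -> value=51 (bin 110011); offset now 8 = byte 1 bit 0; 16 bits remain
Read 3: bits[8:10] width=2 -> value=1 (bin 01); offset now 10 = byte 1 bit 2; 14 bits remain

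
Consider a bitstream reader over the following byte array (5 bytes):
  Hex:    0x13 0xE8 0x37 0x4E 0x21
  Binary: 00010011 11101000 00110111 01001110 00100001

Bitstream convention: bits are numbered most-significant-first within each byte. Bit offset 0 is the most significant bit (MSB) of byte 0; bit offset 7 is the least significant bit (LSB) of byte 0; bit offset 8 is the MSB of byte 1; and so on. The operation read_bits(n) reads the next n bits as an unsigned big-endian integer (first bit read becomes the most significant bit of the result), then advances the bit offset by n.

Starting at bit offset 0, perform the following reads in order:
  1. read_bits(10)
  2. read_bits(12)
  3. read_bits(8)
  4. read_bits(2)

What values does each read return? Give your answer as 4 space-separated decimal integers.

Answer: 79 2573 211 2

Derivation:
Read 1: bits[0:10] width=10 -> value=79 (bin 0001001111); offset now 10 = byte 1 bit 2; 30 bits remain
Read 2: bits[10:22] width=12 -> value=2573 (bin 101000001101); offset now 22 = byte 2 bit 6; 18 bits remain
Read 3: bits[22:30] width=8 -> value=211 (bin 11010011); offset now 30 = byte 3 bit 6; 10 bits remain
Read 4: bits[30:32] width=2 -> value=2 (bin 10); offset now 32 = byte 4 bit 0; 8 bits remain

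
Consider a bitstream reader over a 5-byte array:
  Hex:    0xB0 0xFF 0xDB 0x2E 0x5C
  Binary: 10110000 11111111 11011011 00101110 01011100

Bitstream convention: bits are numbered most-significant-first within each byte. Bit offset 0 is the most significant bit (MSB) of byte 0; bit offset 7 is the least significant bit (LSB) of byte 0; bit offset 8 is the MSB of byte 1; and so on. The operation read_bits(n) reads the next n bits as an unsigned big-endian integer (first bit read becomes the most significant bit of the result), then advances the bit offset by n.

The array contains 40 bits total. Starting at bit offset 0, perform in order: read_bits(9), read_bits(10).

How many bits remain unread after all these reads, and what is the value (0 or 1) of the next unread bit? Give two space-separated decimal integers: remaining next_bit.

Read 1: bits[0:9] width=9 -> value=353 (bin 101100001); offset now 9 = byte 1 bit 1; 31 bits remain
Read 2: bits[9:19] width=10 -> value=1022 (bin 1111111110); offset now 19 = byte 2 bit 3; 21 bits remain

Answer: 21 1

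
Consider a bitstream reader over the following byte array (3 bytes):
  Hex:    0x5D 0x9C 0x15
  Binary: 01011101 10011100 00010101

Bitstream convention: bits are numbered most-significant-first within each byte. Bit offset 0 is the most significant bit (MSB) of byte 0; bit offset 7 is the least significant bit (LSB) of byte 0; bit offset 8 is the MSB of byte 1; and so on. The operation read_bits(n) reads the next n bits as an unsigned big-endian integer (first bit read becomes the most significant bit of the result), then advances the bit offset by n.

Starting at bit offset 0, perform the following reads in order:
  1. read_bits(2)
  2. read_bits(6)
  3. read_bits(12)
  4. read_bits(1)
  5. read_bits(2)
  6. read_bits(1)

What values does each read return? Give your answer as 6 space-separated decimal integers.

Answer: 1 29 2497 0 2 1

Derivation:
Read 1: bits[0:2] width=2 -> value=1 (bin 01); offset now 2 = byte 0 bit 2; 22 bits remain
Read 2: bits[2:8] width=6 -> value=29 (bin 011101); offset now 8 = byte 1 bit 0; 16 bits remain
Read 3: bits[8:20] width=12 -> value=2497 (bin 100111000001); offset now 20 = byte 2 bit 4; 4 bits remain
Read 4: bits[20:21] width=1 -> value=0 (bin 0); offset now 21 = byte 2 bit 5; 3 bits remain
Read 5: bits[21:23] width=2 -> value=2 (bin 10); offset now 23 = byte 2 bit 7; 1 bits remain
Read 6: bits[23:24] width=1 -> value=1 (bin 1); offset now 24 = byte 3 bit 0; 0 bits remain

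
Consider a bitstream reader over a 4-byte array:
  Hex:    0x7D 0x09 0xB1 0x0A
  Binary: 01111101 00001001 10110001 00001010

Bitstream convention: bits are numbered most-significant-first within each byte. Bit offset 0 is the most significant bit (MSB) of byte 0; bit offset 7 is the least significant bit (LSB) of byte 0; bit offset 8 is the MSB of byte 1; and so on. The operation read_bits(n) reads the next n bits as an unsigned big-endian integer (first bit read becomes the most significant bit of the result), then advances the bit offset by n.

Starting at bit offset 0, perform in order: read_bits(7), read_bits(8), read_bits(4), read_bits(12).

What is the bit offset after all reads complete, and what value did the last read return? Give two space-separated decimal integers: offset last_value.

Read 1: bits[0:7] width=7 -> value=62 (bin 0111110); offset now 7 = byte 0 bit 7; 25 bits remain
Read 2: bits[7:15] width=8 -> value=132 (bin 10000100); offset now 15 = byte 1 bit 7; 17 bits remain
Read 3: bits[15:19] width=4 -> value=13 (bin 1101); offset now 19 = byte 2 bit 3; 13 bits remain
Read 4: bits[19:31] width=12 -> value=2181 (bin 100010000101); offset now 31 = byte 3 bit 7; 1 bits remain

Answer: 31 2181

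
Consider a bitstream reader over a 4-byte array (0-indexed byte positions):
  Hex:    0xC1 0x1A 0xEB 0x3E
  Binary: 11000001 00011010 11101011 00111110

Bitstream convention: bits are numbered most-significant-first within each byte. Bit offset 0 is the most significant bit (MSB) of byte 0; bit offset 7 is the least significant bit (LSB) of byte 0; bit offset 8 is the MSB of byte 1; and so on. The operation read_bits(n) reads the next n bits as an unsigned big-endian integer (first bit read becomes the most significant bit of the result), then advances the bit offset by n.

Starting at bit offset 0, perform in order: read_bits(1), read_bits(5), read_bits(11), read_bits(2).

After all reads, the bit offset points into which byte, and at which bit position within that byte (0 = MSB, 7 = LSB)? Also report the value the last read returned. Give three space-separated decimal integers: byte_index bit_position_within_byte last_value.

Read 1: bits[0:1] width=1 -> value=1 (bin 1); offset now 1 = byte 0 bit 1; 31 bits remain
Read 2: bits[1:6] width=5 -> value=16 (bin 10000); offset now 6 = byte 0 bit 6; 26 bits remain
Read 3: bits[6:17] width=11 -> value=565 (bin 01000110101); offset now 17 = byte 2 bit 1; 15 bits remain
Read 4: bits[17:19] width=2 -> value=3 (bin 11); offset now 19 = byte 2 bit 3; 13 bits remain

Answer: 2 3 3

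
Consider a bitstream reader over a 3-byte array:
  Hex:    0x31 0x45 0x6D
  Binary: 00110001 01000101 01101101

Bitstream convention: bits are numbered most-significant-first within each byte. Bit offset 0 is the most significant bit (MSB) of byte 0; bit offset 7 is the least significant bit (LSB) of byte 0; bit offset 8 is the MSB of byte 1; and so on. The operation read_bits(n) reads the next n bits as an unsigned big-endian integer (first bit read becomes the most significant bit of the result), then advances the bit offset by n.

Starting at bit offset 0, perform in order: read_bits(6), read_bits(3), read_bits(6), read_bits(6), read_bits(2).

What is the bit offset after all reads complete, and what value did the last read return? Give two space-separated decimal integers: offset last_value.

Read 1: bits[0:6] width=6 -> value=12 (bin 001100); offset now 6 = byte 0 bit 6; 18 bits remain
Read 2: bits[6:9] width=3 -> value=2 (bin 010); offset now 9 = byte 1 bit 1; 15 bits remain
Read 3: bits[9:15] width=6 -> value=34 (bin 100010); offset now 15 = byte 1 bit 7; 9 bits remain
Read 4: bits[15:21] width=6 -> value=45 (bin 101101); offset now 21 = byte 2 bit 5; 3 bits remain
Read 5: bits[21:23] width=2 -> value=2 (bin 10); offset now 23 = byte 2 bit 7; 1 bits remain

Answer: 23 2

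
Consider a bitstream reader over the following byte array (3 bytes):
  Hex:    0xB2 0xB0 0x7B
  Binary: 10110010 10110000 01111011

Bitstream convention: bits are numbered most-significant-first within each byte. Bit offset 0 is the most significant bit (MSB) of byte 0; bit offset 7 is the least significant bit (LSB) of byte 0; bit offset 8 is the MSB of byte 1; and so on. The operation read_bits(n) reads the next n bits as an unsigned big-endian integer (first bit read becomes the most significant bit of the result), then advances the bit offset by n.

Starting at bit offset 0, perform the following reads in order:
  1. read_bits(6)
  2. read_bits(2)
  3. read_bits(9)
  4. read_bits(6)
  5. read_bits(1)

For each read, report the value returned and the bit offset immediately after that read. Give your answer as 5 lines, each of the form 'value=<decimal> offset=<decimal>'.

Read 1: bits[0:6] width=6 -> value=44 (bin 101100); offset now 6 = byte 0 bit 6; 18 bits remain
Read 2: bits[6:8] width=2 -> value=2 (bin 10); offset now 8 = byte 1 bit 0; 16 bits remain
Read 3: bits[8:17] width=9 -> value=352 (bin 101100000); offset now 17 = byte 2 bit 1; 7 bits remain
Read 4: bits[17:23] width=6 -> value=61 (bin 111101); offset now 23 = byte 2 bit 7; 1 bits remain
Read 5: bits[23:24] width=1 -> value=1 (bin 1); offset now 24 = byte 3 bit 0; 0 bits remain

Answer: value=44 offset=6
value=2 offset=8
value=352 offset=17
value=61 offset=23
value=1 offset=24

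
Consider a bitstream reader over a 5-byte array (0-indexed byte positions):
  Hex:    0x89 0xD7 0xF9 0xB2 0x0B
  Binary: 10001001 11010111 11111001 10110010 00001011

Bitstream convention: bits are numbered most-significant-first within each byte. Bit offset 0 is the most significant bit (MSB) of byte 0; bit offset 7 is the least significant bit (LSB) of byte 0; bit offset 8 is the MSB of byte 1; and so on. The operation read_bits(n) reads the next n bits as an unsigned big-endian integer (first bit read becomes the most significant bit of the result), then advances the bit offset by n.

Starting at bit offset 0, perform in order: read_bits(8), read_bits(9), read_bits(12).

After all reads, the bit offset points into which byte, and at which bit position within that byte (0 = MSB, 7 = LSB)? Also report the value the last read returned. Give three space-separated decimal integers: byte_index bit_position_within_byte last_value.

Read 1: bits[0:8] width=8 -> value=137 (bin 10001001); offset now 8 = byte 1 bit 0; 32 bits remain
Read 2: bits[8:17] width=9 -> value=431 (bin 110101111); offset now 17 = byte 2 bit 1; 23 bits remain
Read 3: bits[17:29] width=12 -> value=3894 (bin 111100110110); offset now 29 = byte 3 bit 5; 11 bits remain

Answer: 3 5 3894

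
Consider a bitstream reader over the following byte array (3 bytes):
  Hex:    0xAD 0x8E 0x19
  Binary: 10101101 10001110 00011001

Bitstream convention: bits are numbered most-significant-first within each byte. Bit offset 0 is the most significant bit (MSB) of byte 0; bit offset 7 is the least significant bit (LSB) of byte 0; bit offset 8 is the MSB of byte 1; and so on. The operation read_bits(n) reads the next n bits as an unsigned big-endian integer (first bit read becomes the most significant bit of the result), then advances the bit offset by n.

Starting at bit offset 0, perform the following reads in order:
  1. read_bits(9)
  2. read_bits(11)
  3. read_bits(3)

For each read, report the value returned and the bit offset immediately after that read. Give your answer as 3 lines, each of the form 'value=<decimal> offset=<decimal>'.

Answer: value=347 offset=9
value=225 offset=20
value=4 offset=23

Derivation:
Read 1: bits[0:9] width=9 -> value=347 (bin 101011011); offset now 9 = byte 1 bit 1; 15 bits remain
Read 2: bits[9:20] width=11 -> value=225 (bin 00011100001); offset now 20 = byte 2 bit 4; 4 bits remain
Read 3: bits[20:23] width=3 -> value=4 (bin 100); offset now 23 = byte 2 bit 7; 1 bits remain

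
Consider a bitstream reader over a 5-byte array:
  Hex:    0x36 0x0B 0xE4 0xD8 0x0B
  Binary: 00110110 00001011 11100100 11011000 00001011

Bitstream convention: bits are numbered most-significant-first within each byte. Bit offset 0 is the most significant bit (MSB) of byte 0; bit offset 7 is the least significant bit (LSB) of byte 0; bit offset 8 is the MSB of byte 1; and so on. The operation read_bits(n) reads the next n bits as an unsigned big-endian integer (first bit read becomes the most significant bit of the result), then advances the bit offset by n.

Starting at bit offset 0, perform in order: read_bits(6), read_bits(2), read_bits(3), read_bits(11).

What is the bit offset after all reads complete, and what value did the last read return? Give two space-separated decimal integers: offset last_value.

Answer: 22 761

Derivation:
Read 1: bits[0:6] width=6 -> value=13 (bin 001101); offset now 6 = byte 0 bit 6; 34 bits remain
Read 2: bits[6:8] width=2 -> value=2 (bin 10); offset now 8 = byte 1 bit 0; 32 bits remain
Read 3: bits[8:11] width=3 -> value=0 (bin 000); offset now 11 = byte 1 bit 3; 29 bits remain
Read 4: bits[11:22] width=11 -> value=761 (bin 01011111001); offset now 22 = byte 2 bit 6; 18 bits remain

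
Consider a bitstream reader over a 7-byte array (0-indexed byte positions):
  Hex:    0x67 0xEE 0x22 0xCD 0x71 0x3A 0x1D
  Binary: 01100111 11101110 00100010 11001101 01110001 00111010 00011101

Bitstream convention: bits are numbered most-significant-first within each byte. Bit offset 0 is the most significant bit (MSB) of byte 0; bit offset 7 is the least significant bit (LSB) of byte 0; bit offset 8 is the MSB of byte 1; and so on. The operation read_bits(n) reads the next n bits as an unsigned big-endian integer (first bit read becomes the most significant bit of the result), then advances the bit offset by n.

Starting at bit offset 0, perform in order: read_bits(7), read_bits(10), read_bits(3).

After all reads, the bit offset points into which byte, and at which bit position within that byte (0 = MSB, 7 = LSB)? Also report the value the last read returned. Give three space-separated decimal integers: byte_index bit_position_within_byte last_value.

Read 1: bits[0:7] width=7 -> value=51 (bin 0110011); offset now 7 = byte 0 bit 7; 49 bits remain
Read 2: bits[7:17] width=10 -> value=988 (bin 1111011100); offset now 17 = byte 2 bit 1; 39 bits remain
Read 3: bits[17:20] width=3 -> value=2 (bin 010); offset now 20 = byte 2 bit 4; 36 bits remain

Answer: 2 4 2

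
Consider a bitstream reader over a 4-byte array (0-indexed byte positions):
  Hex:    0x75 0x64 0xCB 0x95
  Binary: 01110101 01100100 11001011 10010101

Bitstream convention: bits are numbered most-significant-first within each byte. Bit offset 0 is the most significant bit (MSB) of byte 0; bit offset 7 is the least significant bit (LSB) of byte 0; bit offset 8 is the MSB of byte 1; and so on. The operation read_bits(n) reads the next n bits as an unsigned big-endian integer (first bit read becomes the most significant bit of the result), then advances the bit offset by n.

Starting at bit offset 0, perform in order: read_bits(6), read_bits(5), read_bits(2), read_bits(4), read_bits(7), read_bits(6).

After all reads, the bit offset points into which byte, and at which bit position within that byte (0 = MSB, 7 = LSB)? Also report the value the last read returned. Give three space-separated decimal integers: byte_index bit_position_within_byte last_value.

Read 1: bits[0:6] width=6 -> value=29 (bin 011101); offset now 6 = byte 0 bit 6; 26 bits remain
Read 2: bits[6:11] width=5 -> value=11 (bin 01011); offset now 11 = byte 1 bit 3; 21 bits remain
Read 3: bits[11:13] width=2 -> value=0 (bin 00); offset now 13 = byte 1 bit 5; 19 bits remain
Read 4: bits[13:17] width=4 -> value=9 (bin 1001); offset now 17 = byte 2 bit 1; 15 bits remain
Read 5: bits[17:24] width=7 -> value=75 (bin 1001011); offset now 24 = byte 3 bit 0; 8 bits remain
Read 6: bits[24:30] width=6 -> value=37 (bin 100101); offset now 30 = byte 3 bit 6; 2 bits remain

Answer: 3 6 37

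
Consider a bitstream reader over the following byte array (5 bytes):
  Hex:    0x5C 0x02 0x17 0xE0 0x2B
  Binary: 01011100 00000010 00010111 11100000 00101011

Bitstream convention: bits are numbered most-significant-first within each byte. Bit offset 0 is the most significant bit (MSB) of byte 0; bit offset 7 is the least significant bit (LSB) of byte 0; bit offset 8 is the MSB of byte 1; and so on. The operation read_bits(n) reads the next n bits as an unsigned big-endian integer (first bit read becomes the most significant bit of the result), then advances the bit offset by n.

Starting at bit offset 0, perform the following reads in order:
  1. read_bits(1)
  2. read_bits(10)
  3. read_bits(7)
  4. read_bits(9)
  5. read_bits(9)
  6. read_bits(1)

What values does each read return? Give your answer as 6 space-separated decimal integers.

Answer: 0 736 8 191 2 1

Derivation:
Read 1: bits[0:1] width=1 -> value=0 (bin 0); offset now 1 = byte 0 bit 1; 39 bits remain
Read 2: bits[1:11] width=10 -> value=736 (bin 1011100000); offset now 11 = byte 1 bit 3; 29 bits remain
Read 3: bits[11:18] width=7 -> value=8 (bin 0001000); offset now 18 = byte 2 bit 2; 22 bits remain
Read 4: bits[18:27] width=9 -> value=191 (bin 010111111); offset now 27 = byte 3 bit 3; 13 bits remain
Read 5: bits[27:36] width=9 -> value=2 (bin 000000010); offset now 36 = byte 4 bit 4; 4 bits remain
Read 6: bits[36:37] width=1 -> value=1 (bin 1); offset now 37 = byte 4 bit 5; 3 bits remain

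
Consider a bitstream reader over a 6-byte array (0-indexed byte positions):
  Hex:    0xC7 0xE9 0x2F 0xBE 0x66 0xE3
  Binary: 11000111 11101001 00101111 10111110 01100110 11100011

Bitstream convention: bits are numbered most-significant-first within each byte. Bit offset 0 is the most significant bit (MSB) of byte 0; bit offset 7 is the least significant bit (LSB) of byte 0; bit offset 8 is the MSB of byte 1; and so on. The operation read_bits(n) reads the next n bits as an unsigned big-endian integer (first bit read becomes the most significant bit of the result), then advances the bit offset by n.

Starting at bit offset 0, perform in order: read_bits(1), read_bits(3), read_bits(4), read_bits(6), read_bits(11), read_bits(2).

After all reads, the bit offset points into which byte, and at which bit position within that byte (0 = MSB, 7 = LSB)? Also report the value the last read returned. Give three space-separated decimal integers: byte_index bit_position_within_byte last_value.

Answer: 3 3 1

Derivation:
Read 1: bits[0:1] width=1 -> value=1 (bin 1); offset now 1 = byte 0 bit 1; 47 bits remain
Read 2: bits[1:4] width=3 -> value=4 (bin 100); offset now 4 = byte 0 bit 4; 44 bits remain
Read 3: bits[4:8] width=4 -> value=7 (bin 0111); offset now 8 = byte 1 bit 0; 40 bits remain
Read 4: bits[8:14] width=6 -> value=58 (bin 111010); offset now 14 = byte 1 bit 6; 34 bits remain
Read 5: bits[14:25] width=11 -> value=607 (bin 01001011111); offset now 25 = byte 3 bit 1; 23 bits remain
Read 6: bits[25:27] width=2 -> value=1 (bin 01); offset now 27 = byte 3 bit 3; 21 bits remain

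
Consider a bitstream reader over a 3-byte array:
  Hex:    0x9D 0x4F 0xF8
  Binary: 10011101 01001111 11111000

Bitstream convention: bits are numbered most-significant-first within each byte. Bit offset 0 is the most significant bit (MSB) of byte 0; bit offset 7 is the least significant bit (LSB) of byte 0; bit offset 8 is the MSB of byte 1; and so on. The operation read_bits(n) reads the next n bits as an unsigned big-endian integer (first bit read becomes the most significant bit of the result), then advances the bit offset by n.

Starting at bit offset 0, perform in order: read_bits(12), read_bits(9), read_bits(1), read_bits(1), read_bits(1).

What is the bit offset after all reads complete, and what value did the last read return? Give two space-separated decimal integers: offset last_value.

Answer: 24 0

Derivation:
Read 1: bits[0:12] width=12 -> value=2516 (bin 100111010100); offset now 12 = byte 1 bit 4; 12 bits remain
Read 2: bits[12:21] width=9 -> value=511 (bin 111111111); offset now 21 = byte 2 bit 5; 3 bits remain
Read 3: bits[21:22] width=1 -> value=0 (bin 0); offset now 22 = byte 2 bit 6; 2 bits remain
Read 4: bits[22:23] width=1 -> value=0 (bin 0); offset now 23 = byte 2 bit 7; 1 bits remain
Read 5: bits[23:24] width=1 -> value=0 (bin 0); offset now 24 = byte 3 bit 0; 0 bits remain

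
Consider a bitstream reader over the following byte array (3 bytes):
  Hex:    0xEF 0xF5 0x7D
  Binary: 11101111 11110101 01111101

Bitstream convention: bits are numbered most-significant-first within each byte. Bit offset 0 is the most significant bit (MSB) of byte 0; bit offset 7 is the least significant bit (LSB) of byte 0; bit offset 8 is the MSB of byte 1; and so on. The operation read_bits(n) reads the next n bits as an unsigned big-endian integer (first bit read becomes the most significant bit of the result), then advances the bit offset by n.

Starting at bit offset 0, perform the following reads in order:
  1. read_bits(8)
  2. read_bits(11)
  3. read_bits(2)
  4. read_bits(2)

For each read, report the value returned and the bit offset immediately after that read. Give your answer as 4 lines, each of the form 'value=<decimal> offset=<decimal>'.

Answer: value=239 offset=8
value=1963 offset=19
value=3 offset=21
value=2 offset=23

Derivation:
Read 1: bits[0:8] width=8 -> value=239 (bin 11101111); offset now 8 = byte 1 bit 0; 16 bits remain
Read 2: bits[8:19] width=11 -> value=1963 (bin 11110101011); offset now 19 = byte 2 bit 3; 5 bits remain
Read 3: bits[19:21] width=2 -> value=3 (bin 11); offset now 21 = byte 2 bit 5; 3 bits remain
Read 4: bits[21:23] width=2 -> value=2 (bin 10); offset now 23 = byte 2 bit 7; 1 bits remain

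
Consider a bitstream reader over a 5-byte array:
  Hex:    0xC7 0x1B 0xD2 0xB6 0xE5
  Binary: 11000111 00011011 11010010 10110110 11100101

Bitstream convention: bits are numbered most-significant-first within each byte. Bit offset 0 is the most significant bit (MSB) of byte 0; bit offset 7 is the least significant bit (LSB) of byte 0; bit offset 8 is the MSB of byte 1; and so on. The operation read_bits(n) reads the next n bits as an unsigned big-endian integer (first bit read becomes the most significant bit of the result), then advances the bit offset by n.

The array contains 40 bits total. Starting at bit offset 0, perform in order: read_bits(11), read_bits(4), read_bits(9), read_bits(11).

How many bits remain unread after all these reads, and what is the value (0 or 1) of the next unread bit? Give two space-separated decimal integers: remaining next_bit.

Answer: 5 0

Derivation:
Read 1: bits[0:11] width=11 -> value=1592 (bin 11000111000); offset now 11 = byte 1 bit 3; 29 bits remain
Read 2: bits[11:15] width=4 -> value=13 (bin 1101); offset now 15 = byte 1 bit 7; 25 bits remain
Read 3: bits[15:24] width=9 -> value=466 (bin 111010010); offset now 24 = byte 3 bit 0; 16 bits remain
Read 4: bits[24:35] width=11 -> value=1463 (bin 10110110111); offset now 35 = byte 4 bit 3; 5 bits remain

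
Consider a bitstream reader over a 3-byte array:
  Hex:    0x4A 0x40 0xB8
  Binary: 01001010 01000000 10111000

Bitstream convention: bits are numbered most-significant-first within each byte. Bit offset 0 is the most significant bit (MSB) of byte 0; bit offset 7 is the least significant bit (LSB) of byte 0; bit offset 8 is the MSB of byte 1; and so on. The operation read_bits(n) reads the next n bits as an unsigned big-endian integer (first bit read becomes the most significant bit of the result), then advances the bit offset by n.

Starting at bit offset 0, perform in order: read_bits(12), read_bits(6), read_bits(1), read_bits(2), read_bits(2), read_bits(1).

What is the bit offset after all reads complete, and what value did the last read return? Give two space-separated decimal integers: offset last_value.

Read 1: bits[0:12] width=12 -> value=1188 (bin 010010100100); offset now 12 = byte 1 bit 4; 12 bits remain
Read 2: bits[12:18] width=6 -> value=2 (bin 000010); offset now 18 = byte 2 bit 2; 6 bits remain
Read 3: bits[18:19] width=1 -> value=1 (bin 1); offset now 19 = byte 2 bit 3; 5 bits remain
Read 4: bits[19:21] width=2 -> value=3 (bin 11); offset now 21 = byte 2 bit 5; 3 bits remain
Read 5: bits[21:23] width=2 -> value=0 (bin 00); offset now 23 = byte 2 bit 7; 1 bits remain
Read 6: bits[23:24] width=1 -> value=0 (bin 0); offset now 24 = byte 3 bit 0; 0 bits remain

Answer: 24 0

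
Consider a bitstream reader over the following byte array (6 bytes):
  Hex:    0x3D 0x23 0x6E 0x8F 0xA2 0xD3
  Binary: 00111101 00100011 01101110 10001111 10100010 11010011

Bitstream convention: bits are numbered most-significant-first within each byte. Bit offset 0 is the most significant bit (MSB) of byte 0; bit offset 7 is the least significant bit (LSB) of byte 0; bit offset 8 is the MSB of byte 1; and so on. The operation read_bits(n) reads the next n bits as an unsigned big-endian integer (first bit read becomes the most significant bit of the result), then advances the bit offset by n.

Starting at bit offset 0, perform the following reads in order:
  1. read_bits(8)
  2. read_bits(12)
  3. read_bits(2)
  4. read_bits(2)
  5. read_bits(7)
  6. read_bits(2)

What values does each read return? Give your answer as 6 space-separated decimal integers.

Read 1: bits[0:8] width=8 -> value=61 (bin 00111101); offset now 8 = byte 1 bit 0; 40 bits remain
Read 2: bits[8:20] width=12 -> value=566 (bin 001000110110); offset now 20 = byte 2 bit 4; 28 bits remain
Read 3: bits[20:22] width=2 -> value=3 (bin 11); offset now 22 = byte 2 bit 6; 26 bits remain
Read 4: bits[22:24] width=2 -> value=2 (bin 10); offset now 24 = byte 3 bit 0; 24 bits remain
Read 5: bits[24:31] width=7 -> value=71 (bin 1000111); offset now 31 = byte 3 bit 7; 17 bits remain
Read 6: bits[31:33] width=2 -> value=3 (bin 11); offset now 33 = byte 4 bit 1; 15 bits remain

Answer: 61 566 3 2 71 3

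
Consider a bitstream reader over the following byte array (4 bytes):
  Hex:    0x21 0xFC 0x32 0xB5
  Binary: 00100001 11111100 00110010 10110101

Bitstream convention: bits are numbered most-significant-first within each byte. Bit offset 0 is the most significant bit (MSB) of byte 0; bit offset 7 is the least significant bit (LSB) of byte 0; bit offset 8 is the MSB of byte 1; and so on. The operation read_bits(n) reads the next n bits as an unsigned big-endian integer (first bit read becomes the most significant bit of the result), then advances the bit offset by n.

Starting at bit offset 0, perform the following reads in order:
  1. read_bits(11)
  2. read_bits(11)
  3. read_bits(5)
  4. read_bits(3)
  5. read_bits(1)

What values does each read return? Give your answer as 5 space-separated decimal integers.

Read 1: bits[0:11] width=11 -> value=271 (bin 00100001111); offset now 11 = byte 1 bit 3; 21 bits remain
Read 2: bits[11:22] width=11 -> value=1804 (bin 11100001100); offset now 22 = byte 2 bit 6; 10 bits remain
Read 3: bits[22:27] width=5 -> value=21 (bin 10101); offset now 27 = byte 3 bit 3; 5 bits remain
Read 4: bits[27:30] width=3 -> value=5 (bin 101); offset now 30 = byte 3 bit 6; 2 bits remain
Read 5: bits[30:31] width=1 -> value=0 (bin 0); offset now 31 = byte 3 bit 7; 1 bits remain

Answer: 271 1804 21 5 0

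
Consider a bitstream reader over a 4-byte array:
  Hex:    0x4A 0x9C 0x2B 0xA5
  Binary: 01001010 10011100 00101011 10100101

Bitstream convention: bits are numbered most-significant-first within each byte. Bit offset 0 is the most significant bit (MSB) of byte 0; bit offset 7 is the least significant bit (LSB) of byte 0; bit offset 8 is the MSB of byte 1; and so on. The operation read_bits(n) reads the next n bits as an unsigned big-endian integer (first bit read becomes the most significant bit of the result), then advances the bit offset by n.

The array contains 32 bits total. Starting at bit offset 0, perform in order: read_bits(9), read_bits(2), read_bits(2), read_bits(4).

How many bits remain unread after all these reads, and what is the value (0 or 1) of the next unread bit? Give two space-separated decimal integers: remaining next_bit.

Read 1: bits[0:9] width=9 -> value=149 (bin 010010101); offset now 9 = byte 1 bit 1; 23 bits remain
Read 2: bits[9:11] width=2 -> value=0 (bin 00); offset now 11 = byte 1 bit 3; 21 bits remain
Read 3: bits[11:13] width=2 -> value=3 (bin 11); offset now 13 = byte 1 bit 5; 19 bits remain
Read 4: bits[13:17] width=4 -> value=8 (bin 1000); offset now 17 = byte 2 bit 1; 15 bits remain

Answer: 15 0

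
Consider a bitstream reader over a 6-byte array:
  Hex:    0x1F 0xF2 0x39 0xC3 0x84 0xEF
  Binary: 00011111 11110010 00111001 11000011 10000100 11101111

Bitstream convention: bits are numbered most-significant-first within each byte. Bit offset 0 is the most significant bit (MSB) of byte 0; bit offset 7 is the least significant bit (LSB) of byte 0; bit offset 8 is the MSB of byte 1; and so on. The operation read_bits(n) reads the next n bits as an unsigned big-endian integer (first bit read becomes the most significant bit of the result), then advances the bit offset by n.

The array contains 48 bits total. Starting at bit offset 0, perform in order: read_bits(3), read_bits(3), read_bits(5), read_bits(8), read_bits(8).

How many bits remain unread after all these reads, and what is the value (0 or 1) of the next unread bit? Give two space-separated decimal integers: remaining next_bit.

Answer: 21 0

Derivation:
Read 1: bits[0:3] width=3 -> value=0 (bin 000); offset now 3 = byte 0 bit 3; 45 bits remain
Read 2: bits[3:6] width=3 -> value=7 (bin 111); offset now 6 = byte 0 bit 6; 42 bits remain
Read 3: bits[6:11] width=5 -> value=31 (bin 11111); offset now 11 = byte 1 bit 3; 37 bits remain
Read 4: bits[11:19] width=8 -> value=145 (bin 10010001); offset now 19 = byte 2 bit 3; 29 bits remain
Read 5: bits[19:27] width=8 -> value=206 (bin 11001110); offset now 27 = byte 3 bit 3; 21 bits remain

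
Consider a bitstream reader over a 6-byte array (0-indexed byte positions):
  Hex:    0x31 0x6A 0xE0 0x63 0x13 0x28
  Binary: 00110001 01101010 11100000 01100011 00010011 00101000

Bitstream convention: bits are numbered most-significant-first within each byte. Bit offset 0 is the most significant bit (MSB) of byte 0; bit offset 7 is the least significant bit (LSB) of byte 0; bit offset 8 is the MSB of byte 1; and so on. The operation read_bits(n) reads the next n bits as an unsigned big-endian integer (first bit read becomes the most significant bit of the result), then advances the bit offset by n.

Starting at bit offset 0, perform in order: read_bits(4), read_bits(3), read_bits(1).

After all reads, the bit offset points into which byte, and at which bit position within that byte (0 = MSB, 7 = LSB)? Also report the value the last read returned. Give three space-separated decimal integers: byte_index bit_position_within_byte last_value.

Answer: 1 0 1

Derivation:
Read 1: bits[0:4] width=4 -> value=3 (bin 0011); offset now 4 = byte 0 bit 4; 44 bits remain
Read 2: bits[4:7] width=3 -> value=0 (bin 000); offset now 7 = byte 0 bit 7; 41 bits remain
Read 3: bits[7:8] width=1 -> value=1 (bin 1); offset now 8 = byte 1 bit 0; 40 bits remain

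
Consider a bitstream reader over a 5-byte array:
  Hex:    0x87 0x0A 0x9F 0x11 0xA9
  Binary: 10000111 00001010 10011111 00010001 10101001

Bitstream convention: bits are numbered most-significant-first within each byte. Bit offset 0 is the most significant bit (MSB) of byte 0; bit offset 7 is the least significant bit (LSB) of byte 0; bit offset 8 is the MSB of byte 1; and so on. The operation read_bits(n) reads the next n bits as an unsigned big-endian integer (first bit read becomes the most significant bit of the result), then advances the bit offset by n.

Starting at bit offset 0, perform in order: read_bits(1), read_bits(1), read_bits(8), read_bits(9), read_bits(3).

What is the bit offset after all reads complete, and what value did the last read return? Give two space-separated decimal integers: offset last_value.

Read 1: bits[0:1] width=1 -> value=1 (bin 1); offset now 1 = byte 0 bit 1; 39 bits remain
Read 2: bits[1:2] width=1 -> value=0 (bin 0); offset now 2 = byte 0 bit 2; 38 bits remain
Read 3: bits[2:10] width=8 -> value=28 (bin 00011100); offset now 10 = byte 1 bit 2; 30 bits remain
Read 4: bits[10:19] width=9 -> value=84 (bin 001010100); offset now 19 = byte 2 bit 3; 21 bits remain
Read 5: bits[19:22] width=3 -> value=7 (bin 111); offset now 22 = byte 2 bit 6; 18 bits remain

Answer: 22 7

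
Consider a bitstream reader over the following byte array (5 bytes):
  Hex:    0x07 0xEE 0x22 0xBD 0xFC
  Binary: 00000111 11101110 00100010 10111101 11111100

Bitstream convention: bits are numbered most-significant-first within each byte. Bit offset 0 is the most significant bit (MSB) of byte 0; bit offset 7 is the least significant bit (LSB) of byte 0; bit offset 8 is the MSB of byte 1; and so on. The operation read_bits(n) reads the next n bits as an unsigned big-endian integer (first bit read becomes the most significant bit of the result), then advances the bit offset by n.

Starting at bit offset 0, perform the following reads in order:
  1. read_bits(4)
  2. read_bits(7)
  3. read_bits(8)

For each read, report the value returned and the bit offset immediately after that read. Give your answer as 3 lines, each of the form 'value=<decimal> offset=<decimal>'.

Answer: value=0 offset=4
value=63 offset=11
value=113 offset=19

Derivation:
Read 1: bits[0:4] width=4 -> value=0 (bin 0000); offset now 4 = byte 0 bit 4; 36 bits remain
Read 2: bits[4:11] width=7 -> value=63 (bin 0111111); offset now 11 = byte 1 bit 3; 29 bits remain
Read 3: bits[11:19] width=8 -> value=113 (bin 01110001); offset now 19 = byte 2 bit 3; 21 bits remain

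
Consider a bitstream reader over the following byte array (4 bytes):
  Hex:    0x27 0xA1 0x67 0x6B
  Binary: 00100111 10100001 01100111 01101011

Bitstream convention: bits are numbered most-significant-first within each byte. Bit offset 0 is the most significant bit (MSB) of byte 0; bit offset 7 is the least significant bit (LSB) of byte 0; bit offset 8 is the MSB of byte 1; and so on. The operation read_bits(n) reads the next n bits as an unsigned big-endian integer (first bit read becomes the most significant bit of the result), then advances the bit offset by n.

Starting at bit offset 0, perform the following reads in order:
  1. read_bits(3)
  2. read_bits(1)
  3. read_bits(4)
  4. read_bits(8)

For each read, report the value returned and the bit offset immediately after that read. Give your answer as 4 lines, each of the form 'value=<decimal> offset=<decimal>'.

Answer: value=1 offset=3
value=0 offset=4
value=7 offset=8
value=161 offset=16

Derivation:
Read 1: bits[0:3] width=3 -> value=1 (bin 001); offset now 3 = byte 0 bit 3; 29 bits remain
Read 2: bits[3:4] width=1 -> value=0 (bin 0); offset now 4 = byte 0 bit 4; 28 bits remain
Read 3: bits[4:8] width=4 -> value=7 (bin 0111); offset now 8 = byte 1 bit 0; 24 bits remain
Read 4: bits[8:16] width=8 -> value=161 (bin 10100001); offset now 16 = byte 2 bit 0; 16 bits remain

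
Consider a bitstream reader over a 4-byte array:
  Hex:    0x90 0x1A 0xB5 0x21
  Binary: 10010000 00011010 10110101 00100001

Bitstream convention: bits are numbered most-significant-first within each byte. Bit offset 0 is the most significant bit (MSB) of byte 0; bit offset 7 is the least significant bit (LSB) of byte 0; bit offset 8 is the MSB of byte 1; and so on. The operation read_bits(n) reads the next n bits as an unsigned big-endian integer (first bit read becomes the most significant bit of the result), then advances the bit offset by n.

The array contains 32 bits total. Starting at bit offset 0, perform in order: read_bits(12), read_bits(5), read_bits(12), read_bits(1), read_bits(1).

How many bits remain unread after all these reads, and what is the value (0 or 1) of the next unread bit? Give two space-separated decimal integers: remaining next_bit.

Answer: 1 1

Derivation:
Read 1: bits[0:12] width=12 -> value=2305 (bin 100100000001); offset now 12 = byte 1 bit 4; 20 bits remain
Read 2: bits[12:17] width=5 -> value=21 (bin 10101); offset now 17 = byte 2 bit 1; 15 bits remain
Read 3: bits[17:29] width=12 -> value=1700 (bin 011010100100); offset now 29 = byte 3 bit 5; 3 bits remain
Read 4: bits[29:30] width=1 -> value=0 (bin 0); offset now 30 = byte 3 bit 6; 2 bits remain
Read 5: bits[30:31] width=1 -> value=0 (bin 0); offset now 31 = byte 3 bit 7; 1 bits remain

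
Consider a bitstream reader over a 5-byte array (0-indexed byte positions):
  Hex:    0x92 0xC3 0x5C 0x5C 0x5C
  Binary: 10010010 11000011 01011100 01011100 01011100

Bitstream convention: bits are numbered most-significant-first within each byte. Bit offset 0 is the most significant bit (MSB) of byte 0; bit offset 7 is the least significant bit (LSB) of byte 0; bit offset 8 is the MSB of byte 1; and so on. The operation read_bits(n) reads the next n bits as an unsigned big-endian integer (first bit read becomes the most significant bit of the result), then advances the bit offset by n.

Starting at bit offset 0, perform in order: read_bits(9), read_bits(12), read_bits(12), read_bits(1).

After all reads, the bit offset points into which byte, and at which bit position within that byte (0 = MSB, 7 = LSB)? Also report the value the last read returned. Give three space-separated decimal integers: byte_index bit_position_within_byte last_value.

Read 1: bits[0:9] width=9 -> value=293 (bin 100100101); offset now 9 = byte 1 bit 1; 31 bits remain
Read 2: bits[9:21] width=12 -> value=2155 (bin 100001101011); offset now 21 = byte 2 bit 5; 19 bits remain
Read 3: bits[21:33] width=12 -> value=2232 (bin 100010111000); offset now 33 = byte 4 bit 1; 7 bits remain
Read 4: bits[33:34] width=1 -> value=1 (bin 1); offset now 34 = byte 4 bit 2; 6 bits remain

Answer: 4 2 1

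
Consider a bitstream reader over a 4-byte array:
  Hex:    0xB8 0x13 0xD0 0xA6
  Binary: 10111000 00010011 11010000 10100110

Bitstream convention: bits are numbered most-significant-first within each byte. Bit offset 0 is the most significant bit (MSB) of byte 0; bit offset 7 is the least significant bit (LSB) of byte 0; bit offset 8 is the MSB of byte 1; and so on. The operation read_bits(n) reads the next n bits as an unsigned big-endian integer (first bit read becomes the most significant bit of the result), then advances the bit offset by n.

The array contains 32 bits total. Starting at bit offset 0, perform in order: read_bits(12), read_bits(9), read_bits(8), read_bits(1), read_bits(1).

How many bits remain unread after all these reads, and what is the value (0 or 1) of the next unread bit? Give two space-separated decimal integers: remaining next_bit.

Answer: 1 0

Derivation:
Read 1: bits[0:12] width=12 -> value=2945 (bin 101110000001); offset now 12 = byte 1 bit 4; 20 bits remain
Read 2: bits[12:21] width=9 -> value=122 (bin 001111010); offset now 21 = byte 2 bit 5; 11 bits remain
Read 3: bits[21:29] width=8 -> value=20 (bin 00010100); offset now 29 = byte 3 bit 5; 3 bits remain
Read 4: bits[29:30] width=1 -> value=1 (bin 1); offset now 30 = byte 3 bit 6; 2 bits remain
Read 5: bits[30:31] width=1 -> value=1 (bin 1); offset now 31 = byte 3 bit 7; 1 bits remain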